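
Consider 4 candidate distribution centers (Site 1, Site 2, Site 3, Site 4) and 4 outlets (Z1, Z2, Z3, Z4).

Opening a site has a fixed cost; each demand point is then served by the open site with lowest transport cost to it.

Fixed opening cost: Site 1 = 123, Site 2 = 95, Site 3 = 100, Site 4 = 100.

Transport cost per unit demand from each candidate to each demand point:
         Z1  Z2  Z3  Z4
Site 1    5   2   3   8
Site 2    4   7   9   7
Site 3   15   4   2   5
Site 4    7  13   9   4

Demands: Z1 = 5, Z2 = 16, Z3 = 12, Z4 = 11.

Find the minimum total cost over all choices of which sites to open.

Open {Site 1}: assign each demand point to its cheapest open site.
  Z1→Site 1 5×5=25, Z2→Site 1 16×2=32, Z3→Site 1 12×3=36, Z4→Site 1 11×8=88
  transport cost 181, fixed 123 → total 304.
Compare {Site 3}: transport cost 218 + fixed 100 = 318.
Compare {Site 2, Site 3}: transport cost 163 + fixed 195 = 358.
Compare {Site 1, Site 3}: transport cost 136 + fixed 223 = 359.
All other subsets cost ≥ 318. Minimum total cost: 304.

304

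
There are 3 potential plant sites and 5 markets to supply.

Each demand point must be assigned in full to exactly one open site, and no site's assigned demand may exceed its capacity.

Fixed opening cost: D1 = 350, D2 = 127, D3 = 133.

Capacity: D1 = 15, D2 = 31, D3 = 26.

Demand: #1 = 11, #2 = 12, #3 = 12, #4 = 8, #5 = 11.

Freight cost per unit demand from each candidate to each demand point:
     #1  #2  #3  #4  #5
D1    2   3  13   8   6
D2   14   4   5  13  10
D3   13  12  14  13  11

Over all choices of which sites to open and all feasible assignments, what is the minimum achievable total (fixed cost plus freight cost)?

821

Open {D2, D3}; cheapest assignment that respects the capacities:
  D2 (cap 31, load 31): #3, #4, #5 — cost 12×5 + 8×13 + 11×10 = 274
  D3 (cap 26, load 23): #1, #2 — cost 11×13 + 12×12 = 287
  Shipping 561, fixed 260 → total 821.
  Any other capacity-feasible assignment to {D2, D3} ships for at least 561.
Compare {D1, D2, D3}: its best feasible assignment gives total 965.
Every other set of open sites that can feasibly serve all demand totals ≥ 965 even under its best assignment. Minimum: 821.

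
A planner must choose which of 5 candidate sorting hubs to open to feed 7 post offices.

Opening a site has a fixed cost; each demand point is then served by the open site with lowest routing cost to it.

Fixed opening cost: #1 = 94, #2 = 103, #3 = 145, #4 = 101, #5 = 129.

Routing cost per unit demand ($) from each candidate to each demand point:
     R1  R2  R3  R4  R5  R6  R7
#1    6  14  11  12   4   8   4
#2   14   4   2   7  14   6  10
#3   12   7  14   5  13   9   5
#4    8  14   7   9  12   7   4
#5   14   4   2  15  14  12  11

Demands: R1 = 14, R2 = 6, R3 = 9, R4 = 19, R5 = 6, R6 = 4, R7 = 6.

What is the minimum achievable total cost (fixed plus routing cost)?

528

Open {#1, #2}: assign each demand point to its cheapest open site.
  R1→#1 14×6=84, R2→#2 6×4=24, R3→#2 9×2=18, R4→#2 19×7=133, R5→#1 6×4=24, R6→#2 4×6=24, R7→#1 6×4=24
  routing cost 331, fixed 197 → total 528.
Compare {#2, #4}: routing cost 407 + fixed 204 = 611.
Compare {#1, #2, #4}: routing cost 331 + fixed 298 = 629.
Compare {#1, #2, #3}: routing cost 293 + fixed 342 = 635.
All other subsets cost ≥ 611. Minimum total cost: 528.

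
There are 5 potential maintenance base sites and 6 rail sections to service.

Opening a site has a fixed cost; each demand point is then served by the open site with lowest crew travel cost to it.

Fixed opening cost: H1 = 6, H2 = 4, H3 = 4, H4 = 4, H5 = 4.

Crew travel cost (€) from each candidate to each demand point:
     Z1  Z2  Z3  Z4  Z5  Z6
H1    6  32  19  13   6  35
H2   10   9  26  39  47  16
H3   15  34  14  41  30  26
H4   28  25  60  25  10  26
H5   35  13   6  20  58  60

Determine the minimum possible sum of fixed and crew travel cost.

Open {H1, H2, H5}: assign each demand point to its cheapest open site.
  Z1→H1 6, Z2→H2 9, Z3→H5 6, Z4→H1 13, Z5→H1 6, Z6→H2 16
  crew travel cost 56, fixed 14 → total 70.
Compare {H1, H2, H3, H5}: crew travel cost 56 + fixed 18 = 74.
Compare {H1, H2, H4, H5}: crew travel cost 56 + fixed 18 = 74.
Compare {H1, H2, H3}: crew travel cost 64 + fixed 14 = 78.
All other subsets cost ≥ 74. Minimum total cost: 70.

70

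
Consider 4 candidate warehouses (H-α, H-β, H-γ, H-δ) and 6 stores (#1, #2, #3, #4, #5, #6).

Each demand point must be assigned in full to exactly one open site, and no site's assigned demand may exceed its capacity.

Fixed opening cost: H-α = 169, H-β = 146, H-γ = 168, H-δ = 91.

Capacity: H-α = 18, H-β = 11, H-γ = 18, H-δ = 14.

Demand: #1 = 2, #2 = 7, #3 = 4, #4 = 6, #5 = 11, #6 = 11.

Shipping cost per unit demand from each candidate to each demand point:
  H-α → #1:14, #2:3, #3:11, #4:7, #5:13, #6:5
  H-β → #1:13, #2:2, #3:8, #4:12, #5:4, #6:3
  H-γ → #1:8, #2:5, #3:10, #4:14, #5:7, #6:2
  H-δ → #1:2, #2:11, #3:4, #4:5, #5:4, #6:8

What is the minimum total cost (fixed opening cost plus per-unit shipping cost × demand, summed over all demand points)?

556

Open {H-β, H-γ, H-δ}; cheapest assignment that respects the capacities:
  H-β (cap 11, load 11): #5 — cost 11×4 = 44
  H-γ (cap 18, load 18): #2, #6 — cost 7×5 + 11×2 = 57
  H-δ (cap 14, load 12): #1, #3, #4 — cost 2×2 + 4×4 + 6×5 = 50
  Shipping 151, fixed 405 → total 556.
  Any other capacity-feasible assignment to {H-β, H-γ, H-δ} ships for at least 151.
Compare {H-α, H-β, H-δ}: its best feasible assignment gives total 576.
Compare {H-α, H-γ, H-δ}: its best feasible assignment gives total 601.
Every other set of open sites that can feasibly serve all demand totals ≥ 576 even under its best assignment. Minimum: 556.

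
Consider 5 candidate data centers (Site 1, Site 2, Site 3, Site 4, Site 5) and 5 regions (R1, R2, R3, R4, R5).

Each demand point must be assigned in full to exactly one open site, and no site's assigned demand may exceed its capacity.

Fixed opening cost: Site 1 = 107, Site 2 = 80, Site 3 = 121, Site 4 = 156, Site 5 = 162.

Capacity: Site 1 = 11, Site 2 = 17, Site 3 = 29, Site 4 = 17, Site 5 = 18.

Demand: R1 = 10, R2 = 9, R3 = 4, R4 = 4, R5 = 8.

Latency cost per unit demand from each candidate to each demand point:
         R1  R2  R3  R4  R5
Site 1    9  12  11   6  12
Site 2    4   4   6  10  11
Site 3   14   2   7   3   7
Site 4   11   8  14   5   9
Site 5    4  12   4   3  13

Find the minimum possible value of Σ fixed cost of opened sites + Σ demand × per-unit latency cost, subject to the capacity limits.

Open {Site 2, Site 3}; cheapest assignment that respects the capacities:
  Site 2 (cap 17, load 14): R1, R3 — cost 10×4 + 4×6 = 64
  Site 3 (cap 29, load 21): R2, R4, R5 — cost 9×2 + 4×3 + 8×7 = 86
  Shipping 150, fixed 201 → total 351.
  Any other capacity-feasible assignment to {Site 2, Site 3} ships for at least 150.
Compare {Site 3, Site 5}: its best feasible assignment gives total 425.
Compare {Site 1, Site 3}: its best feasible assignment gives total 432.
Every other set of open sites that can feasibly serve all demand totals ≥ 425 even under its best assignment. Minimum: 351.

351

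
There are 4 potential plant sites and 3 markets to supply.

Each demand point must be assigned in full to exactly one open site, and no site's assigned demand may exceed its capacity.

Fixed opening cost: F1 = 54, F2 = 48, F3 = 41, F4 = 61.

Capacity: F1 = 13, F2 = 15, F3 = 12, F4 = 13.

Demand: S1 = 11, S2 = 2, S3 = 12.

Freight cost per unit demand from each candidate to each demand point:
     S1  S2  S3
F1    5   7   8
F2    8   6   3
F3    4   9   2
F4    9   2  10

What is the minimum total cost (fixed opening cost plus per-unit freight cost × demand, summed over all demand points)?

Open {F2, F3}; cheapest assignment that respects the capacities:
  F2 (cap 15, load 14): S2, S3 — cost 2×6 + 12×3 = 48
  F3 (cap 12, load 11): S1 — cost 11×4 = 44
  Shipping 92, fixed 89 → total 181.
  Any other capacity-feasible assignment to {F2, F3} ships for at least 92.
Compare {F1, F3}: its best feasible assignment gives total 188.
Compare {F1, F2}: its best feasible assignment gives total 205.
Every other set of open sites that can feasibly serve all demand totals ≥ 188 even under its best assignment. Minimum: 181.

181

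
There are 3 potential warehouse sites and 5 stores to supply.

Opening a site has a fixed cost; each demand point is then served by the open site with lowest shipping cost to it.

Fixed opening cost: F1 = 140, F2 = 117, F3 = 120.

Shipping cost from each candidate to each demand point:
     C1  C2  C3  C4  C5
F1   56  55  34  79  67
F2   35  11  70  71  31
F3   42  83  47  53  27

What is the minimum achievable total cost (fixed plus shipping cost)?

335

Open {F2}: assign each demand point to its cheapest open site.
  C1→F2 35, C2→F2 11, C3→F2 70, C4→F2 71, C5→F2 31
  shipping cost 218, fixed 117 → total 335.
Compare {F3}: shipping cost 252 + fixed 120 = 372.
Compare {F2, F3}: shipping cost 173 + fixed 237 = 410.
Compare {F1}: shipping cost 291 + fixed 140 = 431.
All other subsets cost ≥ 372. Minimum total cost: 335.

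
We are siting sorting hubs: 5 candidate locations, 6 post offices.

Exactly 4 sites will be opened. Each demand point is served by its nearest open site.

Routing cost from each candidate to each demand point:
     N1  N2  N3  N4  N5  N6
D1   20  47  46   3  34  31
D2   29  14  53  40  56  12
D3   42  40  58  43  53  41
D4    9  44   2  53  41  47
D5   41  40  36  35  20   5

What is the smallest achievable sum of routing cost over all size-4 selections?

53

Open {D1, D2, D4, D5}.
  N1→D4 9, N2→D2 14, N3→D4 2, N4→D1 3, N5→D5 20, N6→D5 5  ⇒ total 53.
Compare {D1, D2, D3, D4}: total 74.
Compare {D1, D3, D4, D5}: total 79.
No size-4 selection does better; minimum is 53.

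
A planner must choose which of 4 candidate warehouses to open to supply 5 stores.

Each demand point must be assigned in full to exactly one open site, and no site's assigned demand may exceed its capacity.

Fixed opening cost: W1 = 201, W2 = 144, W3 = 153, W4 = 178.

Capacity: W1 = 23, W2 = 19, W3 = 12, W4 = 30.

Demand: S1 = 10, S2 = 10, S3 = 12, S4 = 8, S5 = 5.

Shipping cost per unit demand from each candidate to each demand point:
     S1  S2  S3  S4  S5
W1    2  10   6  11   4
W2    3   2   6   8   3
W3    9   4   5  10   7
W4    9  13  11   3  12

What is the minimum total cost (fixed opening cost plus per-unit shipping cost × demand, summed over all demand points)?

Open {W2, W4}; cheapest assignment that respects the capacities:
  W2 (cap 19, load 15): S2, S5 — cost 10×2 + 5×3 = 35
  W4 (cap 30, load 30): S1, S3, S4 — cost 10×9 + 12×11 + 8×3 = 246
  Shipping 281, fixed 322 → total 603.
  Any other capacity-feasible assignment to {W2, W4} ships for at least 281.
Compare {W1, W2, W4}: its best feasible assignment gives total 674.
Compare {W1, W2, W3}: its best feasible assignment gives total 682.
Every other set of open sites that can feasibly serve all demand totals ≥ 674 even under its best assignment. Minimum: 603.

603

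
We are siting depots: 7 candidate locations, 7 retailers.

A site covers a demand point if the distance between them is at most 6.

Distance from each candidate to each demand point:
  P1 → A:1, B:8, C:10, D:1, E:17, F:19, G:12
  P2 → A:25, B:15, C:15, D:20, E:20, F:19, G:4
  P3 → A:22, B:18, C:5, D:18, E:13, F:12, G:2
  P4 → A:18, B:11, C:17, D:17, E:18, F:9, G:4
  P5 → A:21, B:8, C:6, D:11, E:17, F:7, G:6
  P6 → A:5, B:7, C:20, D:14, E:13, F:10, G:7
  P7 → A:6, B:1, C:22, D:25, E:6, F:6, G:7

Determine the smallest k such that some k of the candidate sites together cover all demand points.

3

Coverage sets (demand points within 6 of each site):
  P1: {A, D}
  P2: {G}
  P3: {C, G}
  P4: {G}
  P5: {C, G}
  P6: {A}
  P7: {A, B, E, F}
No 2 sites suffice: every size-2 union leaves at least one demand point uncovered.
But {P1, P3, P7} covers everything, so the minimum is 3.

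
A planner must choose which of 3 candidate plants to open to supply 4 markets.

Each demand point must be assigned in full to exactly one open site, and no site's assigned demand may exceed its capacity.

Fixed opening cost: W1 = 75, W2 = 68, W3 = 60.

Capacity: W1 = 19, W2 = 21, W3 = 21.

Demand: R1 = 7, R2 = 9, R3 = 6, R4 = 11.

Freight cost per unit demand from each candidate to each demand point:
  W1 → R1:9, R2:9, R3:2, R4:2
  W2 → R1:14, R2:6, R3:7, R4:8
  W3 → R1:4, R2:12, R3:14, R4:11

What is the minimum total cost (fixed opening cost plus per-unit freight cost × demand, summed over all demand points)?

Open {W1, W3}; cheapest assignment that respects the capacities:
  W1 (cap 19, load 17): R3, R4 — cost 6×2 + 11×2 = 34
  W3 (cap 21, load 16): R1, R2 — cost 7×4 + 9×12 = 136
  Shipping 170, fixed 135 → total 305.
  Any other capacity-feasible assignment to {W1, W3} ships for at least 170.
Compare {W1, W2, W3}: its best feasible assignment gives total 319.
Compare {W1, W2}: its best feasible assignment gives total 324.
Every other set of open sites that can feasibly serve all demand totals ≥ 319 even under its best assignment. Minimum: 305.

305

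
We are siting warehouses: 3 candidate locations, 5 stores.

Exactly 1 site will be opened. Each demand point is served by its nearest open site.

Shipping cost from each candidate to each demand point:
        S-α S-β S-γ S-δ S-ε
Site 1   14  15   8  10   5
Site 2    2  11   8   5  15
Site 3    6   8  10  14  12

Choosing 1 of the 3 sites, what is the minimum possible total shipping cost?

41

Open {Site 2}.
  S-α→Site 2 2, S-β→Site 2 11, S-γ→Site 2 8, S-δ→Site 2 5, S-ε→Site 2 15  ⇒ total 41.
Compare {Site 3}: total 50.
Compare {Site 1}: total 52.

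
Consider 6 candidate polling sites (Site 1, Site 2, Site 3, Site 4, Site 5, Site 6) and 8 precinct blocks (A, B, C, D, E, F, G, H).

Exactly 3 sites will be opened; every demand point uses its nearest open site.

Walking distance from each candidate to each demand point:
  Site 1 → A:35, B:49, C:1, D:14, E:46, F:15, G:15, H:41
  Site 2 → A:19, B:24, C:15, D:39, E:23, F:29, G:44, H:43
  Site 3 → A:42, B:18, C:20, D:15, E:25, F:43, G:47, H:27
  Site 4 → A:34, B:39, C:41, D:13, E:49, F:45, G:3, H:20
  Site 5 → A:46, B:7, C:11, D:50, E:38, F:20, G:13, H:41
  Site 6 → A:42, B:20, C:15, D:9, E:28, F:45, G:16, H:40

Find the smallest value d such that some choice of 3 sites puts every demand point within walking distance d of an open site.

Open {Site 2, Site 4, Site 5}.
  Farthest demand point is E at walking distance 23 (to Site 2); all others are ≤ 23.
With {Site 1, Site 2, Site 4} the worst case is 24.
With {Site 1, Site 2, Site 3} the worst case is 27.
No size-3 selection achieves below 23.

23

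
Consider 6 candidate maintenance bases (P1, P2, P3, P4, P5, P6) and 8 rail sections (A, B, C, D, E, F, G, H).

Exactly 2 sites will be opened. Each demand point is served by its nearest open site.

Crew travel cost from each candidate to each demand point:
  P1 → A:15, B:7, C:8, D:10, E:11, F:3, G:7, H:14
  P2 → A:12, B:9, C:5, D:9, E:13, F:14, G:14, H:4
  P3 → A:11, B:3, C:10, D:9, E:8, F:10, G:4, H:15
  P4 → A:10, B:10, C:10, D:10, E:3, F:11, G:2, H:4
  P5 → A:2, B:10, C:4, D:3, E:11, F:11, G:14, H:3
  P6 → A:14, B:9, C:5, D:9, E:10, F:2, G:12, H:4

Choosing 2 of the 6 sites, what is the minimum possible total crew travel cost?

37

Open {P3, P5}.
  A→P5 2, B→P3 3, C→P5 4, D→P5 3, E→P3 8, F→P3 10, G→P3 4, H→P5 3  ⇒ total 37.
Compare {P4, P5}: total 38.
Compare {P1, P5}: total 40.
No size-2 selection does better; minimum is 37.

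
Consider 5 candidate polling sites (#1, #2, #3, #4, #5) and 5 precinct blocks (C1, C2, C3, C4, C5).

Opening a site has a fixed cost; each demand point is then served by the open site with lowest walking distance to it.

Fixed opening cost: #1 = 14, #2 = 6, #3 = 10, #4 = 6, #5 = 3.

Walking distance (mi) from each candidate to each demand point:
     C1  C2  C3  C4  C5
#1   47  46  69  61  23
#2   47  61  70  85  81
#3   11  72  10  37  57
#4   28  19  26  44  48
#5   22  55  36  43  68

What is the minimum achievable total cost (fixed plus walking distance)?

Open {#1, #3, #4}: assign each demand point to its cheapest open site.
  C1→#3 11, C2→#4 19, C3→#3 10, C4→#3 37, C5→#1 23
  walking distance 100, fixed 30 → total 130.
Compare {#1, #3, #4, #5}: walking distance 100 + fixed 33 = 133.
Compare {#1, #2, #3, #4}: walking distance 100 + fixed 36 = 136.
Compare {#1, #2, #3, #4, #5}: walking distance 100 + fixed 39 = 139.
All other subsets cost ≥ 133. Minimum total cost: 130.

130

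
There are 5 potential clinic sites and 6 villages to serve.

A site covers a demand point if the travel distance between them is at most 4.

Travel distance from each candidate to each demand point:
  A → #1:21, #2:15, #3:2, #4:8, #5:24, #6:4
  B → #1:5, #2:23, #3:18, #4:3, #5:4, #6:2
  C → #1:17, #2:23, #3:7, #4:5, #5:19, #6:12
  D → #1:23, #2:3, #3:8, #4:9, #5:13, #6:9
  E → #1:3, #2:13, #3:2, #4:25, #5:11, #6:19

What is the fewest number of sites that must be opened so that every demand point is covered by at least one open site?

3

Coverage sets (demand points within 4 of each site):
  A: {#3, #6}
  B: {#4, #5, #6}
  C: {}
  D: {#2}
  E: {#1, #3}
No 2 sites suffice: every size-2 union leaves at least one demand point uncovered.
But {B, D, E} covers everything, so the minimum is 3.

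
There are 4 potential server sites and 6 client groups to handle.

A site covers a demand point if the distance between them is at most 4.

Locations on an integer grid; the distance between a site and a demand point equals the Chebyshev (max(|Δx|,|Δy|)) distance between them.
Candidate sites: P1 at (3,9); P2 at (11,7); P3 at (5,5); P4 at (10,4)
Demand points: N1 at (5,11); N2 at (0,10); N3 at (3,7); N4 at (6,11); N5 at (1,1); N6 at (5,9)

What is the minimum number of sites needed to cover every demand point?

Coverage sets (demand points within 4 of each site):
  P1: {N1, N2, N3, N4, N6}
  P2: {}
  P3: {N3, N5, N6}
  P4: {}
No single site covers all 6 demand points.
But {P1, P3} covers everything, so the minimum is 2.

2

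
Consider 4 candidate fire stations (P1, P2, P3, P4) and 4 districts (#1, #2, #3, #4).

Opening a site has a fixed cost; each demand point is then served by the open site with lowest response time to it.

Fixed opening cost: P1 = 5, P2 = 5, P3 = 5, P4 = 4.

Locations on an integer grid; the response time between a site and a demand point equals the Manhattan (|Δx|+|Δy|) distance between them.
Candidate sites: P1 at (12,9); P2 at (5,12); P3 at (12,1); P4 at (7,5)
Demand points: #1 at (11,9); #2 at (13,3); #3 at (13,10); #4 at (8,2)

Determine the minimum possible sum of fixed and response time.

21

Open {P1, P3}: assign each demand point to its cheapest open site.
  #1→P1 1, #2→P3 3, #3→P1 2, #4→P3 5
  response time 11, fixed 10 → total 21.
Compare {P1, P4}: response time 14 + fixed 9 = 23.
Compare {P1, P3, P4}: response time 10 + fixed 14 = 24.
Compare {P1}: response time 21 + fixed 5 = 26.
All other subsets cost ≥ 23. Minimum total cost: 21.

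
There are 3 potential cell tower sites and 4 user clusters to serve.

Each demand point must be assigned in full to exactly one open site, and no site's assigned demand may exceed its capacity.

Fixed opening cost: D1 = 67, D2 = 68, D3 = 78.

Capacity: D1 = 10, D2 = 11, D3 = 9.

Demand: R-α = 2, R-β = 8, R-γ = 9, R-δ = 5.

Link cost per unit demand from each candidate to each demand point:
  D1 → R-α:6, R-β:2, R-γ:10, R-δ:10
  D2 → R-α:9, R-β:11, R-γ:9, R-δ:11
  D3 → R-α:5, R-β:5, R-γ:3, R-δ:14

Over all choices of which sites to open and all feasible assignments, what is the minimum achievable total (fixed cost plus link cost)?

Open {D1, D2, D3}; cheapest assignment that respects the capacities:
  D1 (cap 10, load 10): R-α, R-β — cost 2×6 + 8×2 = 28
  D2 (cap 11, load 5): R-δ — cost 5×11 = 55
  D3 (cap 9, load 9): R-γ — cost 9×3 = 27
  Shipping 110, fixed 213 → total 323.
  Any other capacity-feasible assignment to {D1, D2, D3} ships for at least 110.
Total demand is 24 and no other set of sites has combined capacity ≥ 24, so {D1, D2, D3} is the only feasible choice of open sites. Minimum: 323.

323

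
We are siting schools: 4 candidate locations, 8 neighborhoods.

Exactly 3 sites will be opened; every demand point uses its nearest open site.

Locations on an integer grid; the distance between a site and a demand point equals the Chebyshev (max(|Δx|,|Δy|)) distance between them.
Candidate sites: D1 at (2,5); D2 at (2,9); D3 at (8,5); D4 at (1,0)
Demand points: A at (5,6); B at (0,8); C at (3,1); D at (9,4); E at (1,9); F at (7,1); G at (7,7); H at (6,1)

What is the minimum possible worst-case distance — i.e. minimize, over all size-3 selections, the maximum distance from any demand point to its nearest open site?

4

Open {D1, D2, D3}.
  Farthest demand point is C at distance 4 (to D1); all others are ≤ 4.
With {D1, D3, D4} the worst case is 4.
With {D2, D3, D4} the worst case is 4.
No size-3 selection achieves below 4.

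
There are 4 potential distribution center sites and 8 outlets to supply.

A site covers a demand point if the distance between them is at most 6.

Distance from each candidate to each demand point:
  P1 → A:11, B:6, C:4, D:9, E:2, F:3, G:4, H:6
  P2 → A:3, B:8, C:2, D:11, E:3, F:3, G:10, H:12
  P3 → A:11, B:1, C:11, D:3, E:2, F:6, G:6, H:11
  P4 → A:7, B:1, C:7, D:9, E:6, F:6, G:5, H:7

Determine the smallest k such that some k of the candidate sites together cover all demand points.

3

Coverage sets (demand points within 6 of each site):
  P1: {B, C, E, F, G, H}
  P2: {A, C, E, F}
  P3: {B, D, E, F, G}
  P4: {B, E, F, G}
No 2 sites suffice: every size-2 union leaves at least one demand point uncovered.
But {P1, P2, P3} covers everything, so the minimum is 3.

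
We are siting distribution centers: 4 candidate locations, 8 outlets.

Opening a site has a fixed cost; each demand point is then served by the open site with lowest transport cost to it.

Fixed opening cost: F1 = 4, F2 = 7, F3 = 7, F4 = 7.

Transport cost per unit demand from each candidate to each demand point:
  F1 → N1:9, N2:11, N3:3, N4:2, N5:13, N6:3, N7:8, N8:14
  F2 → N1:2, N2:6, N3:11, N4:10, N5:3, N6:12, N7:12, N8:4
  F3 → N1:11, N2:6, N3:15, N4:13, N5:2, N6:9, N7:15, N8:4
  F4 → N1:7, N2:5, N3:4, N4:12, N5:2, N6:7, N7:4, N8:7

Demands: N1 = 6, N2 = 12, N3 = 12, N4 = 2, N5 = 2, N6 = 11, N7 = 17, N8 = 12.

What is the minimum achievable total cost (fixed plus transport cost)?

283

Open {F1, F2, F4}: assign each demand point to its cheapest open site.
  N1→F2 6×2=12, N2→F4 12×5=60, N3→F1 12×3=36, N4→F1 2×2=4, N5→F4 2×2=4, N6→F1 11×3=33, N7→F4 17×4=68, N8→F2 12×4=48
  transport cost 265, fixed 18 → total 283.
Compare {F1, F2, F3, F4}: transport cost 265 + fixed 25 = 290.
Compare {F1, F3, F4}: transport cost 295 + fixed 18 = 313.
Compare {F1, F4}: transport cost 331 + fixed 11 = 342.
All other subsets cost ≥ 290. Minimum total cost: 283.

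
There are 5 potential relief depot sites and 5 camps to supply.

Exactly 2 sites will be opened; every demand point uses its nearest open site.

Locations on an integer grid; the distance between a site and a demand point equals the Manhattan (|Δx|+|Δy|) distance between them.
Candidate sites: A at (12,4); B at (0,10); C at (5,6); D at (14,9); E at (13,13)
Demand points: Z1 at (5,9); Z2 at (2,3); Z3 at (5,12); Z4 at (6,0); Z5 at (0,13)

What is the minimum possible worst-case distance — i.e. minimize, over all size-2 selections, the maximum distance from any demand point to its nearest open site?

Open {B, C}.
  Farthest demand point is Z4 at distance 7 (to C); all others are ≤ 7.
With {A, B} the worst case is 10.
With {A, C} the worst case is 12.
No size-2 selection achieves below 7.

7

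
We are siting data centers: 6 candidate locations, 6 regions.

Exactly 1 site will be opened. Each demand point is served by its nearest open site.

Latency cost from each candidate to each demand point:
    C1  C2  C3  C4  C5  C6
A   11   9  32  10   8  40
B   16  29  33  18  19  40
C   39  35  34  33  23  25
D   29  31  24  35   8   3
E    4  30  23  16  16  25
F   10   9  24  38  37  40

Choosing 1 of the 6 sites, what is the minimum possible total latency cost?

Open {A}.
  C1→A 11, C2→A 9, C3→A 32, C4→A 10, C5→A 8, C6→A 40  ⇒ total 110.
Compare {E}: total 114.
Compare {D}: total 130.
No size-1 selection does better; minimum is 110.

110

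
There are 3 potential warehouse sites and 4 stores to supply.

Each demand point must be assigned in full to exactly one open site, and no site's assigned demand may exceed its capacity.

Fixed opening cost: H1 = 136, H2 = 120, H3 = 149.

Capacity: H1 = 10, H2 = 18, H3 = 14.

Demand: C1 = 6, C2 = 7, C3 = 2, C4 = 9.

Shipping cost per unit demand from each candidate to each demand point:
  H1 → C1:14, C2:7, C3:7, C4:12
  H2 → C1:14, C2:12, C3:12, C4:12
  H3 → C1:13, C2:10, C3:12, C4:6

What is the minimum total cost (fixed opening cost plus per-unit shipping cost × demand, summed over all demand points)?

Open {H1, H2}; cheapest assignment that respects the capacities:
  H1 (cap 10, load 9): C2, C3 — cost 7×7 + 2×7 = 63
  H2 (cap 18, load 15): C1, C4 — cost 6×14 + 9×12 = 192
  Shipping 255, fixed 256 → total 511.
  Any other capacity-feasible assignment to {H1, H2} ships for at least 255.
Compare {H2, H3}: its best feasible assignment gives total 515.
Compare {H1, H2, H3}: its best feasible assignment gives total 606.
Every other set of open sites that can feasibly serve all demand totals ≥ 515 even under its best assignment. Minimum: 511.

511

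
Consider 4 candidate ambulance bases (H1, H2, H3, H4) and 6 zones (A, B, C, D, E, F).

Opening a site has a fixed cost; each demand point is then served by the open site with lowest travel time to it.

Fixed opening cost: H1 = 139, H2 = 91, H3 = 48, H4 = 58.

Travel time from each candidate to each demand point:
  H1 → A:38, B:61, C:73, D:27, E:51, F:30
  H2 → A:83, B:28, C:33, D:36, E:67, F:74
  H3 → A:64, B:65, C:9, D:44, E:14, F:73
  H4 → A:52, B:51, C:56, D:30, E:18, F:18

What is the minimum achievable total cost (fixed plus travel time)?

280

Open {H3, H4}: assign each demand point to its cheapest open site.
  A→H4 52, B→H4 51, C→H3 9, D→H4 30, E→H3 14, F→H4 18
  travel time 174, fixed 106 → total 280.
Compare {H4}: travel time 225 + fixed 58 = 283.
Compare {H3}: travel time 269 + fixed 48 = 317.
Compare {H2, H4}: travel time 179 + fixed 149 = 328.
All other subsets cost ≥ 283. Minimum total cost: 280.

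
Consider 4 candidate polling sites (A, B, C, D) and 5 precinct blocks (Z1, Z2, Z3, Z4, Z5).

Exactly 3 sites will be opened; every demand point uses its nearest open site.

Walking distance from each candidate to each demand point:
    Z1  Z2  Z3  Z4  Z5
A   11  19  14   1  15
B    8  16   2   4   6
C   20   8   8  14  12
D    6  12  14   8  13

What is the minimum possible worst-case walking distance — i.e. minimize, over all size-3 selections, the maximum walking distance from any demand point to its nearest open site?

8

Open {A, B, C}.
  Farthest demand point is Z1 at walking distance 8 (to B); all others are ≤ 8.
With {B, C, D} the worst case is 8.
With {A, B, D} the worst case is 12.
No size-3 selection achieves below 8.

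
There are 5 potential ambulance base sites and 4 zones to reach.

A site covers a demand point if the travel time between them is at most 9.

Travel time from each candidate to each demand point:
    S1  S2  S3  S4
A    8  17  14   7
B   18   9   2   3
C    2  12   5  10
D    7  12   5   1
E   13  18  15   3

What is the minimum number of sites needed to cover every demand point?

2

Coverage sets (demand points within 9 of each site):
  A: {S1, S4}
  B: {S2, S3, S4}
  C: {S1, S3}
  D: {S1, S3, S4}
  E: {S4}
No single site covers all 4 demand points.
But {A, B} covers everything, so the minimum is 2.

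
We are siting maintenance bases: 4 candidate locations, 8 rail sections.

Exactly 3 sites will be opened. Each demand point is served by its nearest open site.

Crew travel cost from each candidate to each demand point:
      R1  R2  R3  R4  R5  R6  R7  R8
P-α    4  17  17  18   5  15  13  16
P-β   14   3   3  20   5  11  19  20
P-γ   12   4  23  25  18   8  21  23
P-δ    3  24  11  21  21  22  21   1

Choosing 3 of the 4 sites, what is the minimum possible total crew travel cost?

Open {P-α, P-β, P-δ}.
  R1→P-δ 3, R2→P-β 3, R3→P-β 3, R4→P-α 18, R5→P-α 5, R6→P-β 11, R7→P-α 13, R8→P-δ 1  ⇒ total 57.
Compare {P-β, P-γ, P-δ}: total 62.
Compare {P-α, P-γ, P-δ}: total 63.
No size-3 selection does better; minimum is 57.

57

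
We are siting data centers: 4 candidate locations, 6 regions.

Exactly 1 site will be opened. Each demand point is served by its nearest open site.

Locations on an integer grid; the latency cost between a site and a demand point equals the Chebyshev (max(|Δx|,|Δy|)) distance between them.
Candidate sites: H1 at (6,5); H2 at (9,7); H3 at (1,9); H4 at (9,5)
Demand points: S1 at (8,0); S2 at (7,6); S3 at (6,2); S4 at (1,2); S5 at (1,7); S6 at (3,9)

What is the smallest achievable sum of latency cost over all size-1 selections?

23

Open {H1}.
  S1→H1 5, S2→H1 1, S3→H1 3, S4→H1 5, S5→H1 5, S6→H1 4  ⇒ total 23.
Compare {H4}: total 32.
Compare {H3}: total 33.
No size-1 selection does better; minimum is 23.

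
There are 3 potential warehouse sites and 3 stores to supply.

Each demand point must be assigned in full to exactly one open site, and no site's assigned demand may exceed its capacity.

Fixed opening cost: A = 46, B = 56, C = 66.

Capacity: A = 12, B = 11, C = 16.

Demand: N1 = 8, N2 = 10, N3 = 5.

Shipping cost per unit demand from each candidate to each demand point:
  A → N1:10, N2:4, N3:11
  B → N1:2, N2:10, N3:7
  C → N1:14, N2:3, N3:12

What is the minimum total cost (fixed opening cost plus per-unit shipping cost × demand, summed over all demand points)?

228

Open {B, C}; cheapest assignment that respects the capacities:
  B (cap 11, load 8): N1 — cost 8×2 = 16
  C (cap 16, load 15): N2, N3 — cost 10×3 + 5×12 = 90
  Shipping 106, fixed 122 → total 228.
  Any other capacity-feasible assignment to {B, C} ships for at least 106.
Compare {A, B, C}: its best feasible assignment gives total 269.
Compare {A, C}: its best feasible assignment gives total 282.
Every other set of open sites that can feasibly serve all demand totals ≥ 269 even under its best assignment. Minimum: 228.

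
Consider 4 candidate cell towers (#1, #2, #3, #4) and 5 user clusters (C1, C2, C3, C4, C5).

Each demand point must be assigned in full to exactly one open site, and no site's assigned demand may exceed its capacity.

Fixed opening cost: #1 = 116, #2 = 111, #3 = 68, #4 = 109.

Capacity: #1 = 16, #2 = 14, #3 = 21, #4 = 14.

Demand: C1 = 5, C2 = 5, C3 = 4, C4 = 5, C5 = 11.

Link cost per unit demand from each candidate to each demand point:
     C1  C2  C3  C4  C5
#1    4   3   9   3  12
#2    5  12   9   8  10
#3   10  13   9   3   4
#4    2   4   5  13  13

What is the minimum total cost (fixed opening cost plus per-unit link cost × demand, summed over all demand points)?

Open {#3, #4}; cheapest assignment that respects the capacities:
  #3 (cap 21, load 16): C4, C5 — cost 5×3 + 11×4 = 59
  #4 (cap 14, load 14): C1, C2, C3 — cost 5×2 + 5×4 + 4×5 = 50
  Shipping 109, fixed 177 → total 286.
  Any other capacity-feasible assignment to {#3, #4} ships for at least 109.
Compare {#1, #3}: its best feasible assignment gives total 314.
Compare {#2, #3}: its best feasible assignment gives total 359.
Every other set of open sites that can feasibly serve all demand totals ≥ 314 even under its best assignment. Minimum: 286.

286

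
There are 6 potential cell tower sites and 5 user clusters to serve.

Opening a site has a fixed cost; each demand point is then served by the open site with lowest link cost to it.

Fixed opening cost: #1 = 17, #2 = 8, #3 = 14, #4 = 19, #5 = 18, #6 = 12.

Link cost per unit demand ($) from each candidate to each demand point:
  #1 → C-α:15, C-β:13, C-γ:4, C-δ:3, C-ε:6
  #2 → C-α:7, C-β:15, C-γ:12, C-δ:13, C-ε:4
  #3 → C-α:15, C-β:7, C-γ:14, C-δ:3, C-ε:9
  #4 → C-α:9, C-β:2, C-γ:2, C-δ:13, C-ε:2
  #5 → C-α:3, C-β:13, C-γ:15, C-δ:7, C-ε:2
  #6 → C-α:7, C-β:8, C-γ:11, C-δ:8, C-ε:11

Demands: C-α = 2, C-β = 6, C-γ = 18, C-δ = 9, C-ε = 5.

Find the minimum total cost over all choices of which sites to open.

Open {#3, #4}: assign each demand point to its cheapest open site.
  C-α→#4 2×9=18, C-β→#4 6×2=12, C-γ→#4 18×2=36, C-δ→#3 9×3=27, C-ε→#4 5×2=10
  link cost 103, fixed 33 → total 136.
Compare {#1, #4}: link cost 103 + fixed 36 = 139.
Compare {#2, #3, #4}: link cost 99 + fixed 41 = 140.
Compare {#3, #4, #5}: link cost 91 + fixed 51 = 142.
All other subsets cost ≥ 139. Minimum total cost: 136.

136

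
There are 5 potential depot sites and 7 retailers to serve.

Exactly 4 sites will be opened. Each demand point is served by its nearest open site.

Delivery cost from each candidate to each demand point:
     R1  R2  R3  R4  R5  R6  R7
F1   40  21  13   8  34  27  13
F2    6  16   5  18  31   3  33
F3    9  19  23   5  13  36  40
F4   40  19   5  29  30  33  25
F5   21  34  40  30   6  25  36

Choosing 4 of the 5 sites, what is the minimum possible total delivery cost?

54

Open {F1, F2, F3, F5}.
  R1→F2 6, R2→F2 16, R3→F2 5, R4→F3 5, R5→F5 6, R6→F2 3, R7→F1 13  ⇒ total 54.
Compare {F1, F2, F4, F5}: total 57.
Compare {F1, F2, F3, F4}: total 61.
No size-4 selection does better; minimum is 54.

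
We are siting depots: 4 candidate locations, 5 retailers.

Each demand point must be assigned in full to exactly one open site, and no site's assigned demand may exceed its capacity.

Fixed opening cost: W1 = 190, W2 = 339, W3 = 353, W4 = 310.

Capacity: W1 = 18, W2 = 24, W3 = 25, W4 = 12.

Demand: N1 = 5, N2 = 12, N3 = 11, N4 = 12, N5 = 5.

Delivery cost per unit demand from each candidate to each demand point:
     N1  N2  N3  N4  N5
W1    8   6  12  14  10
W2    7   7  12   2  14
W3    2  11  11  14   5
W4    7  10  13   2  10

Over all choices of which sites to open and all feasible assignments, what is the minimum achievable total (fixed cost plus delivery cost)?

Open {W2, W3}; cheapest assignment that respects the capacities:
  W2 (cap 24, load 24): N2, N4 — cost 12×7 + 12×2 = 108
  W3 (cap 25, load 21): N1, N3, N5 — cost 5×2 + 11×11 + 5×5 = 156
  Shipping 264, fixed 692 → total 956.
  Any other capacity-feasible assignment to {W2, W3} ships for at least 264.
Compare {W1, W3, W4}: its best feasible assignment gives total 1105.
Compare {W1, W2, W3}: its best feasible assignment gives total 1134.
Every other set of open sites that can feasibly serve all demand totals ≥ 1105 even under its best assignment. Minimum: 956.

956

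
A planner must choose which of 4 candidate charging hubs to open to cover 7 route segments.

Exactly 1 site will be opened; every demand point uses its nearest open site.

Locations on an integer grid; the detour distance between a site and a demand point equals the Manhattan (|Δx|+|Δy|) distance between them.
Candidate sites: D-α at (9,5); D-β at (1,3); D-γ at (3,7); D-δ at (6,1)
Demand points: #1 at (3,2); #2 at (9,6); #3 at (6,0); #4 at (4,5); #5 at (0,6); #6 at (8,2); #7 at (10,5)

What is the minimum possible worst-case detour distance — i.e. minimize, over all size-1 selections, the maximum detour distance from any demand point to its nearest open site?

Open {D-α}.
  Farthest demand point is #5 at detour distance 10 (to D-α); all others are ≤ 10.
With {D-γ} the worst case is 10.
With {D-β} the worst case is 11.
No size-1 selection achieves below 10.

10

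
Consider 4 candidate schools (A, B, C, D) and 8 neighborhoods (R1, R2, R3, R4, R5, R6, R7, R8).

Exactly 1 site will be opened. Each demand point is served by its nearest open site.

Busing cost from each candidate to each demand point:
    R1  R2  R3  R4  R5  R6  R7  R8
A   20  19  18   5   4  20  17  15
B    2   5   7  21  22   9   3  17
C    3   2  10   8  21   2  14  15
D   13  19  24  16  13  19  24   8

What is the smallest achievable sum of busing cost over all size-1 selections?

75

Open {C}.
  R1→C 3, R2→C 2, R3→C 10, R4→C 8, R5→C 21, R6→C 2, R7→C 14, R8→C 15  ⇒ total 75.
Compare {B}: total 86.
Compare {A}: total 118.
No size-1 selection does better; minimum is 75.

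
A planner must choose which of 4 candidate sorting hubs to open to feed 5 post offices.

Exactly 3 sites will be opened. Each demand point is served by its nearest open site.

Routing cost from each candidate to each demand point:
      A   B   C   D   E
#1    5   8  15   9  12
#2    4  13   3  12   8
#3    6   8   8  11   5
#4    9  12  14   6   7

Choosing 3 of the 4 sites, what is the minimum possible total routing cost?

26

Open {#2, #3, #4}.
  A→#2 4, B→#3 8, C→#2 3, D→#4 6, E→#3 5  ⇒ total 26.
Compare {#1, #2, #4}: total 28.
Compare {#1, #2, #3}: total 29.
No size-3 selection does better; minimum is 26.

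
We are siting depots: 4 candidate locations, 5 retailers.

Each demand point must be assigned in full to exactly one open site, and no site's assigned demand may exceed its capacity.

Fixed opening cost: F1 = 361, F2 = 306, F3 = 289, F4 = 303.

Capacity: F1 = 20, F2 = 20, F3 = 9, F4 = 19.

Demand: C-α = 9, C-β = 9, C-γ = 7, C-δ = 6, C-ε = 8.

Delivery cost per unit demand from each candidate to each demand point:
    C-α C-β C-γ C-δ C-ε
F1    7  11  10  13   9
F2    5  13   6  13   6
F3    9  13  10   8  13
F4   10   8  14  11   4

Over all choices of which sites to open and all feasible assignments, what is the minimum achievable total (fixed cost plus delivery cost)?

1137

Open {F2, F3, F4}; cheapest assignment that respects the capacities:
  F2 (cap 20, load 16): C-α, C-γ — cost 9×5 + 7×6 = 87
  F3 (cap 9, load 6): C-δ — cost 6×8 = 48
  F4 (cap 19, load 17): C-β, C-ε — cost 9×8 + 8×4 = 104
  Shipping 239, fixed 898 → total 1137.
  Any other capacity-feasible assignment to {F2, F3, F4} ships for at least 239.
Compare {F1, F3, F4}: its best feasible assignment gives total 1238.
Compare {F1, F2, F4}: its best feasible assignment gives total 1239.
Every other set of open sites that can feasibly serve all demand totals ≥ 1238 even under its best assignment. Minimum: 1137.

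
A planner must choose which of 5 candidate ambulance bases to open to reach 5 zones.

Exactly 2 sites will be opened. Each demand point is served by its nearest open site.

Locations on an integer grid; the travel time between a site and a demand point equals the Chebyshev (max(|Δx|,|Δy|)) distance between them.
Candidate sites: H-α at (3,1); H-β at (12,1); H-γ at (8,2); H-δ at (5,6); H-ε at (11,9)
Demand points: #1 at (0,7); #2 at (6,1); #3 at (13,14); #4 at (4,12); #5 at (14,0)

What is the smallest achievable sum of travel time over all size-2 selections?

26

Open {H-β, H-δ}.
  #1→H-δ 5, #2→H-δ 5, #3→H-δ 8, #4→H-δ 6, #5→H-β 2  ⇒ total 26.
Compare {H-γ, H-δ}: total 27.
Compare {H-γ, H-ε}: total 28.
No size-2 selection does better; minimum is 26.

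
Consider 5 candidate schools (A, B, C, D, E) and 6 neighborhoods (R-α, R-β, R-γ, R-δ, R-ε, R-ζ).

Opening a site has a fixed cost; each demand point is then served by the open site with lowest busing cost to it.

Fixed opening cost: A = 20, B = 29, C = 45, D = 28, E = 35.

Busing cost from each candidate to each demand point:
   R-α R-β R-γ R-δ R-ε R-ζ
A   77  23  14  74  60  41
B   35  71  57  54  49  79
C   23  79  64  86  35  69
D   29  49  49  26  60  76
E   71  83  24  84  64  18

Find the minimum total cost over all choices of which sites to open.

241

Open {A, D}: assign each demand point to its cheapest open site.
  R-α→D 29, R-β→A 23, R-γ→A 14, R-δ→D 26, R-ε→A 60, R-ζ→A 41
  busing cost 193, fixed 48 → total 241.
Compare {A, D, E}: busing cost 170 + fixed 83 = 253.
Compare {A, C, D}: busing cost 162 + fixed 93 = 255.
Compare {A, B, D}: busing cost 182 + fixed 77 = 259.
All other subsets cost ≥ 253. Minimum total cost: 241.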